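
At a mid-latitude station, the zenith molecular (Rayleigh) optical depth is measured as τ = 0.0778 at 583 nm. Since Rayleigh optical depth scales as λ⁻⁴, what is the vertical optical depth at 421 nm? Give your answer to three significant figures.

0.286

τ(421 nm) = τ(583 nm) × (583/421)⁴ = 0.0778 × (1.3848)⁴ = 0.0778 × 3.6774 = 0.2861.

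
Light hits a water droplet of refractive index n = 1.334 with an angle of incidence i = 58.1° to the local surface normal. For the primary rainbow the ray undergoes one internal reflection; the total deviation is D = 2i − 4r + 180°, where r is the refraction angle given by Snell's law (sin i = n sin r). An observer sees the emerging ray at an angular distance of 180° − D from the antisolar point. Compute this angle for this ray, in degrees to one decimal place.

41.9°

sin r = sin 58.1° / 1.334 = 0.8490/1.334 = 0.6364; r = 39.52°.
D = 2·58.1° − 4·39.52° + 180° = 116.20° − 158.10° + 180° = 138.10°.
Angle from antisolar point = 180° − D = 41.90°.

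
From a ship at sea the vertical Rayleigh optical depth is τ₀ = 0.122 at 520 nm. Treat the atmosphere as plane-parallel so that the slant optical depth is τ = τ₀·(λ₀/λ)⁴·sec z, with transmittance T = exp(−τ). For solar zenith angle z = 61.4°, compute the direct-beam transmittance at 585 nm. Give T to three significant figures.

sec 61.4° = 2.0890.
τ = 0.122 × (520/585)⁴ × 2.0890 = 0.122 × 0.6243 × 2.0890 = 0.1591.
T = exp(−0.1591) = 0.8529.

0.853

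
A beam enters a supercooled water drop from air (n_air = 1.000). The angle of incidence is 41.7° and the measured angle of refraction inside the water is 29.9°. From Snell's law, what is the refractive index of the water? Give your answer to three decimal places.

1.334

n = sin θ_i / sin θ_r = sin 41.7° / sin 29.9° = 0.6652 / 0.4985 = 1.3345.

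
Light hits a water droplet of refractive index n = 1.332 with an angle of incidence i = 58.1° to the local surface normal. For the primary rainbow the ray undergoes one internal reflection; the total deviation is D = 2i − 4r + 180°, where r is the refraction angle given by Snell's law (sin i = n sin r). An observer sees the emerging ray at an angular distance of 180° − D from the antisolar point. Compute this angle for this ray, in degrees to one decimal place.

sin r = sin 58.1° / 1.332 = 0.8490/1.332 = 0.6374; r = 39.60°.
D = 2·58.1° − 4·39.60° + 180° = 116.20° − 158.38° + 180° = 137.82°.
Angle from antisolar point = 180° − D = 42.18°.

42.2°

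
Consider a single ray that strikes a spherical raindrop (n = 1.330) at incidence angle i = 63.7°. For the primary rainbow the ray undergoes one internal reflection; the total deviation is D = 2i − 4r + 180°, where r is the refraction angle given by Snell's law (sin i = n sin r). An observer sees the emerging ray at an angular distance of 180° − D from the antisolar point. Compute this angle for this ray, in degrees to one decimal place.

sin r = sin 63.7° / 1.330 = 0.8965/1.330 = 0.6740; r = 42.38°.
D = 2·63.7° − 4·42.38° + 180° = 127.40° − 169.52° + 180° = 137.88°.
Angle from antisolar point = 180° − D = 42.12°.

42.1°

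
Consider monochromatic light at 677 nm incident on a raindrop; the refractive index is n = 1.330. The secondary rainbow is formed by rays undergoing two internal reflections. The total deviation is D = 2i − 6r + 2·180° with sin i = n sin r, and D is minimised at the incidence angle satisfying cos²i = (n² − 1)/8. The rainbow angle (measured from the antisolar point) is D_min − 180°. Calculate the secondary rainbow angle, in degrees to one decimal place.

50.1°

cos²i = (1.76890 − 1)/8 = 0.09611; i = arccos(0.31002) = 71.940°.
sin r = sin 71.940°/1.330 = 0.71483; r = 45.630°.
D_min = 2·71.940° − 6·45.630° + 360° = 230.101°.
Rainbow angle = D_min − 180° = 50.101°.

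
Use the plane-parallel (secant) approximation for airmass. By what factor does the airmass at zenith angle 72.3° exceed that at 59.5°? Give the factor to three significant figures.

X(72.3°)/X(59.5°) = sec 72.3° / sec 59.5° = cos 59.5° / cos 72.3° = 0.5075/0.3040 = 1.6694.

1.67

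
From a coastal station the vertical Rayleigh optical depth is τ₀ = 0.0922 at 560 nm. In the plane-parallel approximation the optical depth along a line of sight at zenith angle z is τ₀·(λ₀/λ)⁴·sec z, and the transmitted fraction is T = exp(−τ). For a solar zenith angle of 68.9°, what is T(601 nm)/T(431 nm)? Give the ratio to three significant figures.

Airmass: sec 68.9° = 2.7778.
τ(601 nm) = 0.0922 × (560/601)⁴ × 2.7778 = 0.0922 × 0.7538 × 2.7778 = 0.1931.
τ(431 nm) = 0.0922 × (560/431)⁴ × 2.7778 = 0.0922 × 2.8500 × 2.7778 = 0.7299.
T(601)/T(431) = exp(τ_B − τ_A) = exp(0.5369) = 1.7106.

1.71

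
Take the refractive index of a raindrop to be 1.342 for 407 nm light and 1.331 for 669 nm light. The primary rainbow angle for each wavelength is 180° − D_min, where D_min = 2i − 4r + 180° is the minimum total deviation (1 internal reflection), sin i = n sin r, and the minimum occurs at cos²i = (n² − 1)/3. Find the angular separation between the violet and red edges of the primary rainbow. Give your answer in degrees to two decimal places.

At 407 nm (n = 1.342): cos²i = 0.26699 → i = 58.888°, r = 39.641°, D_min = 139.213°, rainbow angle = 40.787°.
At 669 nm (n = 1.331): cos²i = 0.25719 → i = 59.527°, r = 40.356°, D_min = 137.630°, rainbow angle = 42.370°.
Angular width = |40.787° − 42.370°| = 1.583°.

1.58°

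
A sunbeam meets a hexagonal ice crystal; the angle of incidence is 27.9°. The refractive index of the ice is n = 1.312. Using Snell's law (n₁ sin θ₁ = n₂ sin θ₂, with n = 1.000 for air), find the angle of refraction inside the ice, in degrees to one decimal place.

20.9°

Snell: sin θ_r = sin θ_i / n = sin 27.9° / 1.312 = 0.4679 / 1.312 = 0.3567.
θ_r = arcsin(0.3567) = 20.89°.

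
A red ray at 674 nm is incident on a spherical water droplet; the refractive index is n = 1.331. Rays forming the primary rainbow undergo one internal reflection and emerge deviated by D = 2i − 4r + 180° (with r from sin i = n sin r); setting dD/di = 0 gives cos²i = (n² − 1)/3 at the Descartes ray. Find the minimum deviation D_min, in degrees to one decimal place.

cos²i = (1.77156 − 1)/3 = 0.25719; i = arccos(0.50714) = 59.527°.
sin r = sin 59.527°/1.331 = 0.64753; r = 40.356°.
D_min = 2·59.527° − 4·40.356° + 180° = 137.630°.

137.6°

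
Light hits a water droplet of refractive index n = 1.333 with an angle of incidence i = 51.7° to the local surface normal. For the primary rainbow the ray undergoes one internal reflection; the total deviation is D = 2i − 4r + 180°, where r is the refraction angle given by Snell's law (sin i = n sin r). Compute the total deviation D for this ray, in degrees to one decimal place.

139.1°

sin r = sin 51.7° / 1.333 = 0.7848/1.333 = 0.5887; r = 36.07°.
D = 2·51.7° − 4·36.07° + 180° = 103.40° − 144.27° + 180° = 139.13°.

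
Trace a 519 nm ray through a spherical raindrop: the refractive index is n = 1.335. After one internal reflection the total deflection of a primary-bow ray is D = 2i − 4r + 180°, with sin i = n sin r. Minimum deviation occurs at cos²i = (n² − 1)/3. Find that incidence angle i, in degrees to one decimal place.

59.3°

cos²i = (1.335² − 1)/3 = (1.78222 − 1)/3 = 0.26074.
cos i = 0.51063, so i = 59.294°.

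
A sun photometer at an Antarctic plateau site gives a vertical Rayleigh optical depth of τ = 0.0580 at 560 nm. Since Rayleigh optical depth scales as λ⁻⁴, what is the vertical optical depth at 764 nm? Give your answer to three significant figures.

0.0167

τ(764 nm) = τ(560 nm) × (560/764)⁴ = 0.0580 × (0.7330)⁴ = 0.0580 × 0.2887 = 0.0167.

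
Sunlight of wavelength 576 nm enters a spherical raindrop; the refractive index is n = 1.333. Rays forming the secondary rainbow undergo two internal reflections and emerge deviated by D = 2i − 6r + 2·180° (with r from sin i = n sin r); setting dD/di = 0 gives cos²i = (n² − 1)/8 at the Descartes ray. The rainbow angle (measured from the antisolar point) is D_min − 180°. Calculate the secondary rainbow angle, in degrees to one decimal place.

cos²i = (1.77689 − 1)/8 = 0.09711; i = arccos(0.31163) = 71.843°.
sin r = sin 71.843°/1.333 = 0.71283; r = 45.466°.
D_min = 2·71.843° − 6·45.466° + 360° = 230.891°.
Rainbow angle = D_min − 180° = 50.891°.

50.9°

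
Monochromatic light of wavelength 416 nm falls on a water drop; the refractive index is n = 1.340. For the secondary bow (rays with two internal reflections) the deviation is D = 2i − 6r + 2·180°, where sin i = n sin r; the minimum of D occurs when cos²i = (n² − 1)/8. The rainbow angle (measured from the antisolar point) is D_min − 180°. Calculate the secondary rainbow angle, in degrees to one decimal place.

52.7°

cos²i = (1.79560 − 1)/8 = 0.09945; i = arccos(0.31536) = 71.618°.
sin r = sin 71.618°/1.340 = 0.70819; r = 45.088°.
D_min = 2·71.618° − 6·45.088° + 360° = 232.709°.
Rainbow angle = D_min − 180° = 52.709°.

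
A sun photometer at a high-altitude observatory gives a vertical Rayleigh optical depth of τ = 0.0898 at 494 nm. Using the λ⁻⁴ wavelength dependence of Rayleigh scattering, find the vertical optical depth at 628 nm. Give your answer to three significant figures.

0.0344

τ(628 nm) = τ(494 nm) × (494/628)⁴ = 0.0898 × (0.7866)⁴ = 0.0898 × 0.3829 = 0.0344.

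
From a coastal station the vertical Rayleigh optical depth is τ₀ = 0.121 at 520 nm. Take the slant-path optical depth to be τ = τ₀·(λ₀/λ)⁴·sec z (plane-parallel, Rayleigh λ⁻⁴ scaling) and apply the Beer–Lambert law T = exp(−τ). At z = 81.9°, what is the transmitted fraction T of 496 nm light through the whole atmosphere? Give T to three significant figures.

sec 81.9° = 7.0972.
τ = 0.121 × (520/496)⁴ × 7.0972 = 0.121 × 1.2081 × 7.0972 = 1.0374.
T = exp(−1.0374) = 0.3544.

0.354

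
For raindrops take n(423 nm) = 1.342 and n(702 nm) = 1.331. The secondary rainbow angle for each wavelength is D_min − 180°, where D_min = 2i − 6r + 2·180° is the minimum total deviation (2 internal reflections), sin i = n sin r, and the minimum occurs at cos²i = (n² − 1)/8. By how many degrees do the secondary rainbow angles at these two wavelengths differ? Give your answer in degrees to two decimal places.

2.86°

At 423 nm (n = 1.342): cos²i = 0.10012 → i = 71.554°, r = 44.981°, D_min = 233.222°, rainbow angle = 53.222°.
At 702 nm (n = 1.331): cos²i = 0.09645 → i = 71.907°, r = 45.575°, D_min = 230.365°, rainbow angle = 50.365°.
Angular width = |53.222° − 50.365°| = 2.857°.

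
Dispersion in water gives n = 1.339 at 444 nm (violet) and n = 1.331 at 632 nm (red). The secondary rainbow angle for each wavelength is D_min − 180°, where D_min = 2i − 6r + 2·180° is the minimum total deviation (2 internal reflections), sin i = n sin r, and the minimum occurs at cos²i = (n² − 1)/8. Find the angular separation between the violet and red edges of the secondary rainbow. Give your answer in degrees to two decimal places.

2.09°

At 444 nm (n = 1.339): cos²i = 0.09912 → i = 71.650°, r = 45.141°, D_min = 232.451°, rainbow angle = 52.451°.
At 632 nm (n = 1.331): cos²i = 0.09645 → i = 71.907°, r = 45.575°, D_min = 230.365°, rainbow angle = 50.365°.
Angular width = |52.451° − 50.365°| = 2.086°.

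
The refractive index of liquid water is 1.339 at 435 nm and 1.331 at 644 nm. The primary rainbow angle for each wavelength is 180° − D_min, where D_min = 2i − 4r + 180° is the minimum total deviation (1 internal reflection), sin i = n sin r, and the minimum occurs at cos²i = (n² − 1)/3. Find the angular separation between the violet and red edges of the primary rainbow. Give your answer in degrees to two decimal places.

1.16°

At 435 nm (n = 1.339): cos²i = 0.26431 → i = 59.062°, r = 39.834°, D_min = 138.786°, rainbow angle = 41.214°.
At 644 nm (n = 1.331): cos²i = 0.25719 → i = 59.527°, r = 40.356°, D_min = 137.630°, rainbow angle = 42.370°.
Angular width = |41.214° − 42.370°| = 1.156°.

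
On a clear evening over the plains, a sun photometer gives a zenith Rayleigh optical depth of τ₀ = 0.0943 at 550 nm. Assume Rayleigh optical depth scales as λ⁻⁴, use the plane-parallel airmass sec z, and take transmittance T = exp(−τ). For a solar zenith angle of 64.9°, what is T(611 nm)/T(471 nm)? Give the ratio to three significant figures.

Airmass: sec 64.9° = 2.3574.
τ(611 nm) = 0.0943 × (550/611)⁴ × 2.3574 = 0.0943 × 0.6566 × 2.3574 = 0.1460.
τ(471 nm) = 0.0943 × (550/471)⁴ × 2.3574 = 0.0943 × 1.8594 × 2.3574 = 0.4133.
T(611)/T(471) = exp(τ_B − τ_A) = exp(0.2674) = 1.3065.

1.31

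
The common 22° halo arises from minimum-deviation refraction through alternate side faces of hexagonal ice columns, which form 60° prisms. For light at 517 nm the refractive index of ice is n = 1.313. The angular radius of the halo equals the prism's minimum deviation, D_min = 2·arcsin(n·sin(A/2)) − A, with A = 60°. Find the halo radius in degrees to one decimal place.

22.1°

n·sin(A/2) = 1.313 × sin 30° = 1.313 × 0.5000 = 0.6565.
D_min = 2·arcsin(0.6565) − 60° = 2 × 41.033° − 60° = 22.067°.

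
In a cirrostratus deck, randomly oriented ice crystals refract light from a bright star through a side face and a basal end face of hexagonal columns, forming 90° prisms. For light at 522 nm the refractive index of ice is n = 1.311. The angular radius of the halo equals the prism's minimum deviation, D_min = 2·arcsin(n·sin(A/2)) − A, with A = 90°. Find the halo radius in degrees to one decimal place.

n·sin(A/2) = 1.311 × sin 45° = 1.311 × 0.7071 = 0.9270.
D_min = 2·arcsin(0.9270) − 90° = 2 × 67.974° − 90° = 45.949°.

45.9°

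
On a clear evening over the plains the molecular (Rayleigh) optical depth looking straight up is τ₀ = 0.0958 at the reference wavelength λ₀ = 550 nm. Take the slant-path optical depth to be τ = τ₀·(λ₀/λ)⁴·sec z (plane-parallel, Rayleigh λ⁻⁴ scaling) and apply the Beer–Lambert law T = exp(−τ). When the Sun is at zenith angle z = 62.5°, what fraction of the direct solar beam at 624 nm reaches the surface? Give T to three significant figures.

sec 62.5° = 2.1657.
τ = 0.0958 × (550/624)⁴ × 2.1657 = 0.0958 × 0.6035 × 2.1657 = 0.1252.
T = exp(−0.1252) = 0.8823.

0.882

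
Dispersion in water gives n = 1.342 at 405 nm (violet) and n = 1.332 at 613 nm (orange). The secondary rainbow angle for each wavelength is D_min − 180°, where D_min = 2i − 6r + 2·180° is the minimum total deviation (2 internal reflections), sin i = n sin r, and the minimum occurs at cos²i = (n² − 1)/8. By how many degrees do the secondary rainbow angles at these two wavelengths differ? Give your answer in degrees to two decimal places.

At 405 nm (n = 1.342): cos²i = 0.10012 → i = 71.554°, r = 44.981°, D_min = 233.222°, rainbow angle = 53.222°.
At 613 nm (n = 1.332): cos²i = 0.09678 → i = 71.875°, r = 45.520°, D_min = 230.628°, rainbow angle = 50.628°.
Angular width = |53.222° − 50.628°| = 2.594°.

2.59°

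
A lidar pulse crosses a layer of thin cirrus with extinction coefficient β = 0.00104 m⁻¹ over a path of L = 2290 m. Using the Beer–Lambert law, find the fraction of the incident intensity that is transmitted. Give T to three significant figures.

0.0924

τ = β·L = 0.00104 × 2290 = 2.3816.
T = exp(−2.3816) = 0.0924.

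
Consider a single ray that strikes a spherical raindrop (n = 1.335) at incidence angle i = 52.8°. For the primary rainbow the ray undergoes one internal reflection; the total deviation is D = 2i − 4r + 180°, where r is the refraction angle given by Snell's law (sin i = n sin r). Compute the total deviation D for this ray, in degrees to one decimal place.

139.1°

sin r = sin 52.8° / 1.335 = 0.7965/1.335 = 0.5967; r = 36.63°.
D = 2·52.8° − 4·36.63° + 180° = 105.60° − 146.52° + 180° = 139.08°.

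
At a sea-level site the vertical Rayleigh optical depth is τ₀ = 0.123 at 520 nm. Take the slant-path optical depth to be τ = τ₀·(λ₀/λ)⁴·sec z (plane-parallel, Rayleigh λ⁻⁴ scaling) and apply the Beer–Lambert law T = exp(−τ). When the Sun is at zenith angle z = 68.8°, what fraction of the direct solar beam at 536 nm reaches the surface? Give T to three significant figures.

0.740

sec 68.8° = 2.7653.
τ = 0.123 × (520/536)⁴ × 2.7653 = 0.123 × 0.8858 × 2.7653 = 0.3013.
T = exp(−0.3013) = 0.7399.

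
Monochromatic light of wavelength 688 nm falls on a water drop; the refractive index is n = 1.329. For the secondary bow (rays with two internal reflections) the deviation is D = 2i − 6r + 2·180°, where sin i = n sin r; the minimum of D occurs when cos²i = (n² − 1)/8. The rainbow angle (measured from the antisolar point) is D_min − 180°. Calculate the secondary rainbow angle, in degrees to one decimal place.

49.8°

cos²i = (1.76624 − 1)/8 = 0.09578; i = arccos(0.30948) = 71.972°.
sin r = sin 71.972°/1.329 = 0.71550; r = 45.685°.
D_min = 2·71.972° − 6·45.685° + 360° = 229.837°.
Rainbow angle = D_min − 180° = 49.837°.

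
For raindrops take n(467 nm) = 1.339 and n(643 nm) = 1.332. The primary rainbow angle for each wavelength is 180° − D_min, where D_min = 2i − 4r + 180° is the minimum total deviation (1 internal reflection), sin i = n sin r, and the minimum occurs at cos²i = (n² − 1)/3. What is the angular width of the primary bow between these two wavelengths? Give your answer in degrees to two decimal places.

1.01°

At 467 nm (n = 1.339): cos²i = 0.26431 → i = 59.062°, r = 39.834°, D_min = 138.786°, rainbow angle = 41.214°.
At 643 nm (n = 1.332): cos²i = 0.25807 → i = 59.469°, r = 40.290°, D_min = 137.776°, rainbow angle = 42.224°.
Angular width = |41.214° − 42.224°| = 1.010°.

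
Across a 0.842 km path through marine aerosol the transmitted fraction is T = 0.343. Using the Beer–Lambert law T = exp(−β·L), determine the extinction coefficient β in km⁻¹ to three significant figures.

Beer–Lambert: T = exp(−βL) ⇒ β = −ln(T)/L = −ln(0.343)/0.842 = 1.0700/0.842 = 1.271 km⁻¹.

1.27 km⁻¹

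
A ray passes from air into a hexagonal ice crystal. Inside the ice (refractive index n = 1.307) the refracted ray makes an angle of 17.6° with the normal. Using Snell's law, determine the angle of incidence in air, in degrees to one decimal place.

Snell: sin θ_i = n · sin θ_r = 1.307 × sin 17.6° = 1.307 × 0.3024 = 0.3952.
θ_i = arcsin(0.3952) = 23.28°.

23.3°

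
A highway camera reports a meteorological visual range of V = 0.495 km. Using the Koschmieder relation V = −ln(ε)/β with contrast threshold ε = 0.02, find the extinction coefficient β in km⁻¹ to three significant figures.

7.90 km⁻¹

β = −ln(0.02) / V = 3.912 / 0.495 = 7.9031 km⁻¹.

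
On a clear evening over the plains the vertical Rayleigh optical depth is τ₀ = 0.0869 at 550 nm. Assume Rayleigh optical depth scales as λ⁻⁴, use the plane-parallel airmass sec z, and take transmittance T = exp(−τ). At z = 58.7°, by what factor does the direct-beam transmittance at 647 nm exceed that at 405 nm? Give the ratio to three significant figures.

1.62

Airmass: sec 58.7° = 1.9249.
τ(647 nm) = 0.0869 × (550/647)⁴ × 1.9249 = 0.0869 × 0.5222 × 1.9249 = 0.0873.
τ(405 nm) = 0.0869 × (550/405)⁴ × 1.9249 = 0.0869 × 3.4012 × 1.9249 = 0.5689.
T(647)/T(405) = exp(τ_B − τ_A) = exp(0.4816) = 1.6186.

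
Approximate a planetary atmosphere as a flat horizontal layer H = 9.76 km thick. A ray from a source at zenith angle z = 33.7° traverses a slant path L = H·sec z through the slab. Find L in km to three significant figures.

11.7 km

sec z = 1/cos 33.7° = 1.2020.
L = 9.76 × 1.2020 = 11.731 km.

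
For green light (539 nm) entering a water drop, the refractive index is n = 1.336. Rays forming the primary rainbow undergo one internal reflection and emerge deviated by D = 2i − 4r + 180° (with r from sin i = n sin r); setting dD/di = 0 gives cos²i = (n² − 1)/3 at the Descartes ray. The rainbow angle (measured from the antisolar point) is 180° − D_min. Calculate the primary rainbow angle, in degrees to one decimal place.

41.6°

cos²i = (1.78490 − 1)/3 = 0.26163; i = arccos(0.51150) = 59.236°.
sin r = sin 59.236°/1.336 = 0.64318; r = 40.029°.
D_min = 2·59.236° − 4·40.029° + 180° = 138.356°.
Rainbow angle = 180° − D_min = 41.644°.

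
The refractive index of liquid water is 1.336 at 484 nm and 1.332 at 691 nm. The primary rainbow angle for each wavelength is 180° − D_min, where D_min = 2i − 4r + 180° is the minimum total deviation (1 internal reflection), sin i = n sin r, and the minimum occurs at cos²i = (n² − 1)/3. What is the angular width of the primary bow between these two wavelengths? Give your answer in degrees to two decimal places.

At 484 nm (n = 1.336): cos²i = 0.26163 → i = 59.236°, r = 40.029°, D_min = 138.356°, rainbow angle = 41.644°.
At 691 nm (n = 1.332): cos²i = 0.25807 → i = 59.469°, r = 40.290°, D_min = 137.776°, rainbow angle = 42.224°.
Angular width = |41.644° − 42.224°| = 0.580°.

0.58°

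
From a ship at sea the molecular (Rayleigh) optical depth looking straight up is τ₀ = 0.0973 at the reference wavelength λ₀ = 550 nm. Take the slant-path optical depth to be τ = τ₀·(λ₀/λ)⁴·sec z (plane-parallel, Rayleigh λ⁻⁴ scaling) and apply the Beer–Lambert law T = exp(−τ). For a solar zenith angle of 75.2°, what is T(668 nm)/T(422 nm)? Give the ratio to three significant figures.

Airmass: sec 75.2° = 3.9147.
τ(668 nm) = 0.0973 × (550/668)⁴ × 3.9147 = 0.0973 × 0.4596 × 3.9147 = 0.1750.
τ(422 nm) = 0.0973 × (550/422)⁴ × 3.9147 = 0.0973 × 2.8854 × 3.9147 = 1.0990.
T(668)/T(422) = exp(τ_B − τ_A) = exp(0.9240) = 2.5193.

2.52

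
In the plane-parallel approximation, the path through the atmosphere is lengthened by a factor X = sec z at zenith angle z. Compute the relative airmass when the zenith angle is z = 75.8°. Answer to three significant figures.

4.08

X = sec z = 1/cos 75.8° = 1/0.2453 = 4.0765.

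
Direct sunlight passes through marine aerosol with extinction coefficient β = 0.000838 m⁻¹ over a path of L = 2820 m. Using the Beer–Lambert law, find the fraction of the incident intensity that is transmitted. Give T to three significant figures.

τ = β·L = 0.000838 × 2820 = 2.3632.
T = exp(−2.3632) = 0.0941.

0.0941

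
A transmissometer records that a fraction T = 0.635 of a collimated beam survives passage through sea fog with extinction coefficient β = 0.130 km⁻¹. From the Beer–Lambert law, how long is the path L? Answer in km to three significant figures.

Beer–Lambert: T = exp(−βL) ⇒ L = −ln(T)/β = −ln(0.635)/0.130 = 0.4541/0.130 = 3.493 km.

3.49 km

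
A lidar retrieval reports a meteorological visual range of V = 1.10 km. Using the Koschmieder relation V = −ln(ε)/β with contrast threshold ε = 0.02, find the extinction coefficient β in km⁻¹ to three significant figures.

3.56 km⁻¹

β = −ln(0.02) / V = 3.912 / 1.10 = 3.5564 km⁻¹.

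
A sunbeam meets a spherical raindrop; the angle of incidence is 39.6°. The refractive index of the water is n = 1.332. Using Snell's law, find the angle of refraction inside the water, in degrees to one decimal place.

28.6°

Snell: sin θ_r = sin θ_i / n = sin 39.6° / 1.332 = 0.6374 / 1.332 = 0.4785.
θ_r = arcsin(0.4785) = 28.59°.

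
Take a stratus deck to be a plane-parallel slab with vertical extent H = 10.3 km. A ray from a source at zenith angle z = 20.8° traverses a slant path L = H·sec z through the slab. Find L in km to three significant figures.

sec z = 1/cos 20.8° = 1.0697.
L = 10.3 × 1.0697 = 11.018 km.

11.0 km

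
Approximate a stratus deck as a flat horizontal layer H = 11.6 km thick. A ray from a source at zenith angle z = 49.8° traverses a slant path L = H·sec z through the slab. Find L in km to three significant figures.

sec z = 1/cos 49.8° = 1.5493.
L = 11.6 × 1.5493 = 17.972 km.

18.0 km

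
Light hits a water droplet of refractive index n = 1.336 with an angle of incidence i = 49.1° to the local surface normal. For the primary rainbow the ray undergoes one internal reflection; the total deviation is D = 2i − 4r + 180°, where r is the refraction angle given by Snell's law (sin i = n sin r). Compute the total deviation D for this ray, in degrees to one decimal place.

140.4°

sin r = sin 49.1° / 1.336 = 0.7559/1.336 = 0.5658; r = 34.45°.
D = 2·49.1° − 4·34.45° + 180° = 98.20° − 137.82° + 180° = 140.38°.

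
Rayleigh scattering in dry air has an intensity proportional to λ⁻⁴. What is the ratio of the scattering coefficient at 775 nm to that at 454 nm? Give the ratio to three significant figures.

Rayleigh scattering ∝ λ⁻⁴, so the ratio of coefficients is the inverse fourth power of the wavelength ratio.
σ(775)/σ(454) = (454/775)⁴ = (0.5858)⁴ = 0.1178.

0.118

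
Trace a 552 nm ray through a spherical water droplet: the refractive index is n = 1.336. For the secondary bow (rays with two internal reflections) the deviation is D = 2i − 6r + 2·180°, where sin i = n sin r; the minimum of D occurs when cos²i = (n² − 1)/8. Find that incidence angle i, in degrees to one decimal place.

cos²i = (1.336² − 1)/8 = (1.78490 − 1)/8 = 0.09811.
cos i = 0.31323, so i = 71.746°.

71.7°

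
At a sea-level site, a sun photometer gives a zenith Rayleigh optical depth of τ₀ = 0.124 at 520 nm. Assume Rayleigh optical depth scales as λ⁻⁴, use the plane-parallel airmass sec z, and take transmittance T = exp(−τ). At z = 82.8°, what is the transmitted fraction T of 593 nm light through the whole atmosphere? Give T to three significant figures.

sec 82.8° = 7.9787.
τ = 0.124 × (520/593)⁴ × 7.9787 = 0.124 × 0.5913 × 7.9787 = 0.5850.
T = exp(−0.5850) = 0.5571.

0.557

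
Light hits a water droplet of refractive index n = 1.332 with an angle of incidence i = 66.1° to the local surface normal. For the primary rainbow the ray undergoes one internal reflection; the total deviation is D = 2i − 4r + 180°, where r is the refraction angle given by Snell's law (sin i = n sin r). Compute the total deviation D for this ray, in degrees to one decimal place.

sin r = sin 66.1° / 1.332 = 0.9143/1.332 = 0.6864; r = 43.34°.
D = 2·66.1° − 4·43.34° + 180° = 132.20° − 173.38° + 180° = 138.82°.

138.8°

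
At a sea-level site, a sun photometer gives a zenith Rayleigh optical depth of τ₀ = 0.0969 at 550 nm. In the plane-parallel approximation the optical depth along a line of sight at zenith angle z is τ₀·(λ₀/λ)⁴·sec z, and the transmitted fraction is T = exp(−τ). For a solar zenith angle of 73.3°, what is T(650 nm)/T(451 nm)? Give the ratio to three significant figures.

Airmass: sec 73.3° = 3.4799.
τ(650 nm) = 0.0969 × (550/650)⁴ × 3.4799 = 0.0969 × 0.5126 × 3.4799 = 0.1729.
τ(451 nm) = 0.0969 × (550/451)⁴ × 3.4799 = 0.0969 × 2.2118 × 3.4799 = 0.7458.
T(650)/T(451) = exp(τ_B − τ_A) = exp(0.5730) = 1.7735.

1.77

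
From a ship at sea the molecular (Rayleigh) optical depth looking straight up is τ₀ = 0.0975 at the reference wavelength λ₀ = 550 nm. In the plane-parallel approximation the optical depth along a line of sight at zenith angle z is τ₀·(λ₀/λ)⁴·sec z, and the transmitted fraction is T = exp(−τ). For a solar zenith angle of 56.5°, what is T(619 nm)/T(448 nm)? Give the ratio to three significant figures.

Airmass: sec 56.5° = 1.8118.
τ(619 nm) = 0.0975 × (550/619)⁴ × 1.8118 = 0.0975 × 0.6233 × 1.8118 = 0.1101.
τ(448 nm) = 0.0975 × (550/448)⁴ × 1.8118 = 0.0975 × 2.2716 × 1.8118 = 0.4013.
T(619)/T(448) = exp(τ_B − τ_A) = exp(0.2912) = 1.3380.

1.34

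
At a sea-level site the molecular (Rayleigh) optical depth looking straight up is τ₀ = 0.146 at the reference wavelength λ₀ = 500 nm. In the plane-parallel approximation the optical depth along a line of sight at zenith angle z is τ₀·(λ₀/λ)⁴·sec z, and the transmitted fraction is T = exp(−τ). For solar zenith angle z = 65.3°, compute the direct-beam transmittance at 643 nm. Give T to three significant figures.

sec 65.3° = 2.3931.
τ = 0.146 × (500/643)⁴ × 2.3931 = 0.146 × 0.3656 × 2.3931 = 0.1277.
T = exp(−0.1277) = 0.8801.

0.880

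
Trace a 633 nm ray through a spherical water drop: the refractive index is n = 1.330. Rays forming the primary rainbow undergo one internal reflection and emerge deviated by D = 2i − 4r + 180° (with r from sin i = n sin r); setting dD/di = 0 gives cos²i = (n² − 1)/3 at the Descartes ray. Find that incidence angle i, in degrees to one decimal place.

59.6°

cos²i = (1.330² − 1)/3 = (1.76890 − 1)/3 = 0.25630.
cos i = 0.50626, so i = 59.585°.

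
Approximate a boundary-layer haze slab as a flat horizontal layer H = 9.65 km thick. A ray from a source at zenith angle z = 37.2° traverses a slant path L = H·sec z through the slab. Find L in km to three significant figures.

sec z = 1/cos 37.2° = 1.2554.
L = 9.65 × 1.2554 = 12.115 km.

12.1 km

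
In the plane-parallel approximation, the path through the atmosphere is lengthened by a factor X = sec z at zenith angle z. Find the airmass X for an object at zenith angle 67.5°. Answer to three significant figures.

2.61

X = sec z = 1/cos 67.5° = 1/0.3827 = 2.6131.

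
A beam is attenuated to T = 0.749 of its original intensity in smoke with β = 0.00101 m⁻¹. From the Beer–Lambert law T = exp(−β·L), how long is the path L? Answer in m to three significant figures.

Beer–Lambert: T = exp(−βL) ⇒ L = −ln(T)/β = −ln(0.749)/0.00101 = 0.2890/0.00101 = 286.2 m.

286 m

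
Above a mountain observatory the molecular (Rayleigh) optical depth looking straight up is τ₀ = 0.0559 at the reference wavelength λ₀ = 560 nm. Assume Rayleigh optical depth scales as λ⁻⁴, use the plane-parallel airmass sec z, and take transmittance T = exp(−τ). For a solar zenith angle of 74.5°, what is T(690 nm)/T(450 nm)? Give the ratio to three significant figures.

Airmass: sec 74.5° = 3.7420.
τ(690 nm) = 0.0559 × (560/690)⁴ × 3.7420 = 0.0559 × 0.4339 × 3.7420 = 0.0908.
τ(450 nm) = 0.0559 × (560/450)⁴ × 3.7420 = 0.0559 × 2.3983 × 3.7420 = 0.5017.
T(690)/T(450) = exp(τ_B − τ_A) = exp(0.4109) = 1.5082.

1.51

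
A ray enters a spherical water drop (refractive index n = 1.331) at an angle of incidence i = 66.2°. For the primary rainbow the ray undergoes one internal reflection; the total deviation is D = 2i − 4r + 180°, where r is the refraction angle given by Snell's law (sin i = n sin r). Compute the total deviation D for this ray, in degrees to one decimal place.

sin r = sin 66.2° / 1.331 = 0.9150/1.331 = 0.6874; r = 43.43°.
D = 2·66.2° − 4·43.43° + 180° = 132.40° − 173.71° + 180° = 138.69°.

138.7°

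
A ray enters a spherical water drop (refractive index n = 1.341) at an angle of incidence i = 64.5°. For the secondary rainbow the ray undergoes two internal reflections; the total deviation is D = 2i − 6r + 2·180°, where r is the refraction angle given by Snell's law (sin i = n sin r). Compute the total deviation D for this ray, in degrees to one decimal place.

sin r = sin 64.5° / 1.341 = 0.9026/1.341 = 0.6731; r = 42.30°.
D = 2·64.5° − 6·42.30° + 2·180° = 129.00° − 253.83° + 360° = 235.17°.

235.2°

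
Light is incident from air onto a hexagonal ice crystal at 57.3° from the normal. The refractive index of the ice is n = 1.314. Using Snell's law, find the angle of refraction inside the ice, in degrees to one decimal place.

39.8°

Snell: sin θ_r = sin θ_i / n = sin 57.3° / 1.314 = 0.8415 / 1.314 = 0.6404.
θ_r = arcsin(0.6404) = 39.82°.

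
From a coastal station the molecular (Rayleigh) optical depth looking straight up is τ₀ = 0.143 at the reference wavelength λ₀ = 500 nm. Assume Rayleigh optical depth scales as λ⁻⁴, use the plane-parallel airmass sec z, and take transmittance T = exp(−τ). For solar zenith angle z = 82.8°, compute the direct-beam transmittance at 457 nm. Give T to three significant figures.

sec 82.8° = 7.9787.
τ = 0.143 × (500/457)⁴ × 7.9787 = 0.143 × 1.4329 × 7.9787 = 1.6349.
T = exp(−1.6349) = 0.1950.

0.195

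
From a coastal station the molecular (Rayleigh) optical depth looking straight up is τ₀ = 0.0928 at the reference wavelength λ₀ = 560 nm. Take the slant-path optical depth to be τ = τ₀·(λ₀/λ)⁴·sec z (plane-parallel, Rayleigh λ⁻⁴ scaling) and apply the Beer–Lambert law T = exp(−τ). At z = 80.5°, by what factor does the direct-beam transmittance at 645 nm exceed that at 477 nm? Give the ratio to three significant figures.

Airmass: sec 80.5° = 6.0589.
τ(645 nm) = 0.0928 × (560/645)⁴ × 6.0589 = 0.0928 × 0.5682 × 6.0589 = 0.3195.
τ(477 nm) = 0.0928 × (560/477)⁴ × 6.0589 = 0.0928 × 1.8997 × 6.0589 = 1.0681.
T(645)/T(477) = exp(τ_B − τ_A) = exp(0.7486) = 2.1141.

2.11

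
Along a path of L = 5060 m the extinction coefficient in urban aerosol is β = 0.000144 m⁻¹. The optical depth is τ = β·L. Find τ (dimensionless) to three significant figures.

τ = β·L = 0.000144 × 5060 = 0.7286.

0.729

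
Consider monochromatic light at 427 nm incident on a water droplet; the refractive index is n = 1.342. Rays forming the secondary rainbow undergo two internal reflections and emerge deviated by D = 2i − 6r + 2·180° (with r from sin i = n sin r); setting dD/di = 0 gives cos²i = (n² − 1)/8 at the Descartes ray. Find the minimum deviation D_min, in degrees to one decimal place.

233.2°

cos²i = (1.80096 − 1)/8 = 0.10012; i = arccos(0.31642) = 71.554°.
sin r = sin 71.554°/1.342 = 0.70687; r = 44.981°.
D_min = 2·71.554° − 6·44.981° + 360° = 233.222°.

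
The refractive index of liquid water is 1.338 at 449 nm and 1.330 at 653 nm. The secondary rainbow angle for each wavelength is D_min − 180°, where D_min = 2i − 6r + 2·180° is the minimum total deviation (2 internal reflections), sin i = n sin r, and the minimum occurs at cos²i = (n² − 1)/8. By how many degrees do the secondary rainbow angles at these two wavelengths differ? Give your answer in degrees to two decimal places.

At 449 nm (n = 1.338): cos²i = 0.09878 → i = 71.682°, r = 45.195°, D_min = 232.193°, rainbow angle = 52.193°.
At 653 nm (n = 1.330): cos²i = 0.09611 → i = 71.940°, r = 45.630°, D_min = 230.101°, rainbow angle = 50.101°.
Angular width = |52.193° − 50.101°| = 2.092°.

2.09°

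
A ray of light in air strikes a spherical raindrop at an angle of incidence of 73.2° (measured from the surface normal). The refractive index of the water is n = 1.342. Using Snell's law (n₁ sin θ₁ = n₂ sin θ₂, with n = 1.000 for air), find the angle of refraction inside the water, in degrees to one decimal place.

Snell: sin θ_r = sin θ_i / n = sin 73.2° / 1.342 = 0.9573 / 1.342 = 0.7134.
θ_r = arcsin(0.7134) = 45.51°.

45.5°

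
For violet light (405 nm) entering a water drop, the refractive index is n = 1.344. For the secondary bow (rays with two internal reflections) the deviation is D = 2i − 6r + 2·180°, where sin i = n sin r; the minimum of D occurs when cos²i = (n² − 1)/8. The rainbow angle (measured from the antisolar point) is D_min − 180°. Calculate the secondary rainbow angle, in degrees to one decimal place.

53.7°

cos²i = (1.80634 − 1)/8 = 0.10079; i = arccos(0.31748) = 71.490°.
sin r = sin 71.490°/1.344 = 0.70555; r = 44.874°.
D_min = 2·71.490° − 6·44.874° + 360° = 233.733°.
Rainbow angle = D_min − 180° = 53.733°.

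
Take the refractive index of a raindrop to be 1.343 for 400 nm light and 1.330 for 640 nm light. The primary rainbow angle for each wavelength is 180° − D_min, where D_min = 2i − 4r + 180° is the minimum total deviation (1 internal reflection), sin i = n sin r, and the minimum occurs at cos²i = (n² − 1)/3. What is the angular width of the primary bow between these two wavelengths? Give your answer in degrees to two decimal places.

1.87°

At 400 nm (n = 1.343): cos²i = 0.26788 → i = 58.830°, r = 39.577°, D_min = 139.354°, rainbow angle = 40.646°.
At 640 nm (n = 1.330): cos²i = 0.25630 → i = 59.585°, r = 40.422°, D_min = 137.484°, rainbow angle = 42.516°.
Angular width = |40.646° − 42.516°| = 1.871°.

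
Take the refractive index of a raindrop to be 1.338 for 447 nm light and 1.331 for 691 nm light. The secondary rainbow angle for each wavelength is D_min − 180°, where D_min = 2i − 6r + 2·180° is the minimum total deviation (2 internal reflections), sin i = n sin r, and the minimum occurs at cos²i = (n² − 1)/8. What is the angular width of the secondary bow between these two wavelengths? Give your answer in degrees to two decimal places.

At 447 nm (n = 1.338): cos²i = 0.09878 → i = 71.682°, r = 45.195°, D_min = 232.193°, rainbow angle = 52.193°.
At 691 nm (n = 1.331): cos²i = 0.09645 → i = 71.907°, r = 45.575°, D_min = 230.365°, rainbow angle = 50.365°.
Angular width = |52.193° − 50.365°| = 1.828°.

1.83°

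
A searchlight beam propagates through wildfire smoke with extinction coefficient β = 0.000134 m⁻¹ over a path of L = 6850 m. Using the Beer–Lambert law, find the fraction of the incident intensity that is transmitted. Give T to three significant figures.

τ = β·L = 0.000134 × 6850 = 0.9179.
T = exp(−0.9179) = 0.3994.

0.399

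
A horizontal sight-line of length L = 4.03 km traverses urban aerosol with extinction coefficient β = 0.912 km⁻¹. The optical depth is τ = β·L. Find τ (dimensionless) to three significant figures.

3.68

τ = β·L = 0.912 × 4.03 = 3.6754.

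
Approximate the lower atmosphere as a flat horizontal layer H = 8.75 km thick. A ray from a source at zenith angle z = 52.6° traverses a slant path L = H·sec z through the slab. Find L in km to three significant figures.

sec z = 1/cos 52.6° = 1.6464.
L = 8.75 × 1.6464 = 14.406 km.

14.4 km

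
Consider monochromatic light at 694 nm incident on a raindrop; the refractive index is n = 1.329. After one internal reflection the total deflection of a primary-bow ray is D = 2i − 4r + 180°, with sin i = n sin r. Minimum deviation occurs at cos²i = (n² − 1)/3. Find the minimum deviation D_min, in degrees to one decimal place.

cos²i = (1.76624 − 1)/3 = 0.25541; i = arccos(0.50538) = 59.643°.
sin r = sin 59.643°/1.329 = 0.64928; r = 40.487°.
D_min = 2·59.643° − 4·40.487° + 180° = 137.337°.

137.3°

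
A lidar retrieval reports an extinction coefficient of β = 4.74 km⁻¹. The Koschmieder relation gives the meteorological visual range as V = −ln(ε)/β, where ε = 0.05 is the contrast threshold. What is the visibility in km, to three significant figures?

0.632 km

V = −ln(0.05) / 4.74 = 2.996 / 4.74 = 0.6320 km.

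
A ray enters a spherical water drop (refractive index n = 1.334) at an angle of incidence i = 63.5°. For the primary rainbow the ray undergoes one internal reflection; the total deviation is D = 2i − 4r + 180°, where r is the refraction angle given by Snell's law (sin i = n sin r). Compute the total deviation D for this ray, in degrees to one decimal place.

138.5°

sin r = sin 63.5° / 1.334 = 0.8949/1.334 = 0.6709; r = 42.13°.
D = 2·63.5° − 4·42.13° + 180° = 127.00° − 168.54° + 180° = 138.46°.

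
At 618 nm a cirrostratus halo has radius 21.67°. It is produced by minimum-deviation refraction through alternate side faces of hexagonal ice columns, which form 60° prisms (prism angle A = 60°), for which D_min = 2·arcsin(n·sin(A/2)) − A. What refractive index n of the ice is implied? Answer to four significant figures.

Rearranging: n = sin((D_min + A)/2) / sin(A/2).
(D_min + A)/2 = (21.67° + 60°)/2 = 40.835°.
n = sin 40.835° / sin 30° = 0.6539 / 0.5000 = 1.3078.

1.308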